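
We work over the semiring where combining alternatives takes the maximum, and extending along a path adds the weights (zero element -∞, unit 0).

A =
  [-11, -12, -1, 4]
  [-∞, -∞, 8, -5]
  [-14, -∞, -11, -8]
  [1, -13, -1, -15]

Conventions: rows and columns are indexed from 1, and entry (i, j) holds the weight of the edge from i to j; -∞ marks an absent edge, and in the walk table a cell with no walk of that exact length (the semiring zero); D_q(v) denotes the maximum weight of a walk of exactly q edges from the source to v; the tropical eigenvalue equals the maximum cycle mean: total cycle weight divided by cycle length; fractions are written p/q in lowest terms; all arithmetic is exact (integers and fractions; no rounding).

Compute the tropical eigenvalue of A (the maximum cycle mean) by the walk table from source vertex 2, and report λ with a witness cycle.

q=0: [-∞, 0, -∞, -∞]
q=1: [-∞, -∞, 8, -5]
q=2: [-4, -18, -3, 0]
q=3: [1, -13, -1, 0]
q=4: [1, -11, 0, 5]
Optimal cycle mean attained by: cycle 1->4->1, total 4 + 1, length 2.
Answer: λ = 5/2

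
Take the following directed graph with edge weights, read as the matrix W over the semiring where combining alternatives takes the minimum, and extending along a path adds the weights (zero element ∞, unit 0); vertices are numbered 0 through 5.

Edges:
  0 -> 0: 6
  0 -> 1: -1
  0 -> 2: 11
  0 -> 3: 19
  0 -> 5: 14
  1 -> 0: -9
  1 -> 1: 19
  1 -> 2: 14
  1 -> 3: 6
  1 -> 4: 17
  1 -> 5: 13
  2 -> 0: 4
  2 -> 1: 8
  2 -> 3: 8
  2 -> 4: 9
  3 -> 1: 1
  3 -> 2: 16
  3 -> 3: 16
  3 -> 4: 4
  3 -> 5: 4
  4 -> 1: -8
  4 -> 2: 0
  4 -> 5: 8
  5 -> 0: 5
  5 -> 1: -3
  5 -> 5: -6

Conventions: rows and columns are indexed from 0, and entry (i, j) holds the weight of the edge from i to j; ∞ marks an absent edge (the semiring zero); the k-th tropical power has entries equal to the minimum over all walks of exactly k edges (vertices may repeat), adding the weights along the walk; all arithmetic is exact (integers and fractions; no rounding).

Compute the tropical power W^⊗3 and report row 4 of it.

W^⊗2:
  [-10, 5, 13, 5, 16, 8]
  [-3, -10, 2, 10, 10, 5]
  [-1, 1, 9, 14, 12, 12]
  [-8, -4, 4, 7, 18, -2]
  [-17, 5, 6, -2, 9, 2]
  [-12, -9, 11, 3, 14, -12]
W^⊗3:
  [-4, -11, 1, 9, 9, 2]
  [-19, -4, 4, -4, 7, -1]
  [-8, -2, 10, 7, 18, 6]
  [-13, -9, 3, 2, 11, -8]
  [-11, -18, -6, 2, 2, -4]
  [-18, -15, -1, -3, 7, -18]
Answer: row 4 of W^⊗3 = [-11, -18, -6, 2, 2, -4]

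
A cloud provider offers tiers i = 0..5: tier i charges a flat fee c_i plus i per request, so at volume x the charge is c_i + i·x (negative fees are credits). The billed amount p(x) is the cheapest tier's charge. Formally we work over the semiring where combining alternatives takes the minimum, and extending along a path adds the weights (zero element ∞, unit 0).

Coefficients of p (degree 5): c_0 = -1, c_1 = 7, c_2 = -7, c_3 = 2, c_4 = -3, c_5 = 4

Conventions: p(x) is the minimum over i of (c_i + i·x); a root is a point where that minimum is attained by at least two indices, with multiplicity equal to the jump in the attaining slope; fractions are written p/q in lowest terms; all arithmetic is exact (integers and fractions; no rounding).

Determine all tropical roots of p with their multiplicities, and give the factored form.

hull edge (i=0, c=-1) to (i=2, c=-7): slope -3, span 2
hull edge (i=2, c=-7) to (i=4, c=-3): slope 2, span 2
hull edge (i=4, c=-3) to (i=5, c=4): slope 7, span 1
Factored form: p(x) = 4 ⊗ (x ⊕ (-7)) ⊗ (x ⊕ (-2)) ⊗ (x ⊕ (-2)) ⊗ (x ⊕ 3) ⊗ (x ⊕ 3)
Answer: roots = -7 (mult 1), -2 (mult 2), 3 (mult 2)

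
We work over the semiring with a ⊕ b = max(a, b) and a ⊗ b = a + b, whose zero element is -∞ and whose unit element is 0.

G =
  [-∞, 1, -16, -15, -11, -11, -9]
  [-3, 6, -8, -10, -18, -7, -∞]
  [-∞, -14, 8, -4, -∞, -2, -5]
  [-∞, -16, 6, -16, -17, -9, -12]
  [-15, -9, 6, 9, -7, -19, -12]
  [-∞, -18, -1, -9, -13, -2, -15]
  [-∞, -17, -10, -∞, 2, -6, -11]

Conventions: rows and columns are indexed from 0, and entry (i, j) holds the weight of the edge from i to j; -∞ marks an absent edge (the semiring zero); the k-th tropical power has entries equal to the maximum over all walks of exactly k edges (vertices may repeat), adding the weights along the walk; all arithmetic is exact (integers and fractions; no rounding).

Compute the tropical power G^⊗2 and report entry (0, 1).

G^⊗2:
  [-2, 7, -5, -2, -7, -6, -20]
  [3, 12, 0, -4, -12, -1, -12]
  [-17, -6, 16, 4, -3, 6, 3]
  [-19, -8, 14, 2, -10, 4, 1]
  [-12, -3, 15, 2, -8, 4, 1]
  [-21, -12, 7, -4, -13, -3, -6]
  [-13, -7, 8, 11, -5, -8, -10]
Key observation: the optimum is the walk 0->1->1, with weight 1 + 6 = 7.
Optimal value attained by: walk 0->1->1.
Answer: (G^⊗2)[0][1] = 7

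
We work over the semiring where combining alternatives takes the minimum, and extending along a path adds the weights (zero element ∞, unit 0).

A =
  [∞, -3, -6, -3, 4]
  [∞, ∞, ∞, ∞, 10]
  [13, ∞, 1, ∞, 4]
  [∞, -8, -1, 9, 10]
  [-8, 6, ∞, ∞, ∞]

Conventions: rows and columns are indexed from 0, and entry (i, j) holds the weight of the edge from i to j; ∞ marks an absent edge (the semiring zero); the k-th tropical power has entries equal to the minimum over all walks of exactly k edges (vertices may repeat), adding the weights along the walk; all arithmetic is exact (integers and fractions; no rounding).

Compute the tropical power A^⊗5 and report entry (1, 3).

A^⊗2:
  [-4, -11, -5, 6, -2]
  [2, 16, ∞, ∞, ∞]
  [-4, 10, 2, 10, 5]
  [2, 1, 0, 18, 2]
  [∞, -11, -14, -11, -4]
A^⊗3:
  [-10, -7, -10, -7, -1]
  [∞, -1, -4, -1, 6]
  [-3, -7, -10, -7, 0]
  [-6, -1, -4, -1, 4]
  [-12, -19, -13, -2, -10]
A^⊗4:
  [-9, -15, -16, -13, -6]
  [-2, -9, -3, 8, 0]
  [-8, -15, -9, -6, -6]
  [-4, -9, -12, -9, -2]
  [-18, -15, -18, -15, -9]
A^⊗5:
  [-14, -21, -15, -12, -12]
  [-8, -5, -8, -5, 1]
  [-14, -14, -14, -11, -5]
  [-10, -17, -11, -7, -8]
  [-17, -23, -24, -21, -14]
Key observation: the optimum is the walk 1->4->0->4->0->3, with weight 10 + (-8) + 4 + (-8) + (-3) = -5.
Optimal value attained by: walk 1->4->0->4->0->3.
Answer: (A^⊗5)[1][3] = -5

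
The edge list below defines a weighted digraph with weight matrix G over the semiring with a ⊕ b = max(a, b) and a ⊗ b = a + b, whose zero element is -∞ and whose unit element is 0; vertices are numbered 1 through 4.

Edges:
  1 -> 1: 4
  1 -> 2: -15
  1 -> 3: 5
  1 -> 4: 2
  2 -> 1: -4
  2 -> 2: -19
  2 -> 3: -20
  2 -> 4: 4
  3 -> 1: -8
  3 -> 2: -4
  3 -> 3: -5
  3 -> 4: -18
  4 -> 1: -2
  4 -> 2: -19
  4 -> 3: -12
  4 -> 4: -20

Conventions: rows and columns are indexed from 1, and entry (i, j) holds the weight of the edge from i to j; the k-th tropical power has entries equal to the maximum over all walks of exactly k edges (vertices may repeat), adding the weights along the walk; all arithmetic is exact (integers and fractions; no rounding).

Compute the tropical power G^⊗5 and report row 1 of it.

G^⊗2:
  [8, 1, 9, 6]
  [2, -15, 1, -2]
  [-4, -9, -3, 0]
  [2, -16, 3, 0]
G^⊗3:
  [12, 5, 13, 10]
  [6, -3, 7, 4]
  [0, -7, 1, -2]
  [6, -1, 7, 4]
G^⊗4:
  [16, 9, 17, 14]
  [10, 3, 11, 8]
  [4, -3, 5, 2]
  [10, 3, 11, 8]
G^⊗5:
  [20, 13, 21, 18]
  [14, 7, 15, 12]
  [8, 1, 9, 6]
  [14, 7, 15, 12]
Answer: row 1 of G^⊗5 = [20, 13, 21, 18]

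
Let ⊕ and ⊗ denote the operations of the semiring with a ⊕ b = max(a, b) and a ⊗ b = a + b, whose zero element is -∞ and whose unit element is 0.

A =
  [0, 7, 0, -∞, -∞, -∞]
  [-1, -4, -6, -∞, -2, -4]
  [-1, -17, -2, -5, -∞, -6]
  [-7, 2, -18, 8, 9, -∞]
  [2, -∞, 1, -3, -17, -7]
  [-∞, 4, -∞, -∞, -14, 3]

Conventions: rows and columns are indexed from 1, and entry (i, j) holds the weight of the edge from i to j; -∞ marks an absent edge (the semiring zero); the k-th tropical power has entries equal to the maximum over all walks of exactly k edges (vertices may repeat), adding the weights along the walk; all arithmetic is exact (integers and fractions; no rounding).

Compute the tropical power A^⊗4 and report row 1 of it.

A^⊗2:
  [6, 7, 1, -5, 5, 3]
  [0, 6, -1, -5, -6, -1]
  [-1, 6, -1, 3, 4, -3]
  [11, 10, 10, 16, 17, 2]
  [2, 9, 2, 5, 6, -4]
  [3, 7, -2, -17, 2, 6]
A^⊗3:
  [7, 13, 6, 3, 5, 6]
  [5, 7, 0, 3, 4, 2]
  [6, 6, 5, 11, 12, 2]
  [19, 18, 18, 24, 25, 10]
  [8, 9, 7, 13, 14, 5]
  [6, 10, 3, -1, 5, 9]
A^⊗4:
  [12, 14, 7, 11, 12, 9]
  [6, 12, 5, 11, 12, 5]
  [14, 13, 13, 19, 20, 5]
  [27, 26, 26, 32, 33, 18]
  [16, 15, 15, 21, 22, 8]
  [9, 13, 6, 7, 8, 12]
Answer: row 1 of A^⊗4 = [12, 14, 7, 11, 12, 9]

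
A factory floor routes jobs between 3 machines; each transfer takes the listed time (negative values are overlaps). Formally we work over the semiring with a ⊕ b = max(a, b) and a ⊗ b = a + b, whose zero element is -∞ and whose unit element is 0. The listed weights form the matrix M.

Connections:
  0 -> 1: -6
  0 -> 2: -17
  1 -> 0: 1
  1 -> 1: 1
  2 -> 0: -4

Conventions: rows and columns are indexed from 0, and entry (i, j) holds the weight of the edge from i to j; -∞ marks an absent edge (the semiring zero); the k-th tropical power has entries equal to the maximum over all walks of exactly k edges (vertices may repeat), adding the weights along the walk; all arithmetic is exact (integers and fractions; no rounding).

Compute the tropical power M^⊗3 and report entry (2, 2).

M^⊗2:
  [-5, -5, -∞]
  [2, 2, -16]
  [-∞, -10, -21]
M^⊗3:
  [-4, -4, -22]
  [3, 3, -15]
  [-9, -9, -∞]
Key observation: no walk of exactly 3 edges connects these vertices, so the entry is the semiring zero.
Answer: (M^⊗3)[2][2] = -∞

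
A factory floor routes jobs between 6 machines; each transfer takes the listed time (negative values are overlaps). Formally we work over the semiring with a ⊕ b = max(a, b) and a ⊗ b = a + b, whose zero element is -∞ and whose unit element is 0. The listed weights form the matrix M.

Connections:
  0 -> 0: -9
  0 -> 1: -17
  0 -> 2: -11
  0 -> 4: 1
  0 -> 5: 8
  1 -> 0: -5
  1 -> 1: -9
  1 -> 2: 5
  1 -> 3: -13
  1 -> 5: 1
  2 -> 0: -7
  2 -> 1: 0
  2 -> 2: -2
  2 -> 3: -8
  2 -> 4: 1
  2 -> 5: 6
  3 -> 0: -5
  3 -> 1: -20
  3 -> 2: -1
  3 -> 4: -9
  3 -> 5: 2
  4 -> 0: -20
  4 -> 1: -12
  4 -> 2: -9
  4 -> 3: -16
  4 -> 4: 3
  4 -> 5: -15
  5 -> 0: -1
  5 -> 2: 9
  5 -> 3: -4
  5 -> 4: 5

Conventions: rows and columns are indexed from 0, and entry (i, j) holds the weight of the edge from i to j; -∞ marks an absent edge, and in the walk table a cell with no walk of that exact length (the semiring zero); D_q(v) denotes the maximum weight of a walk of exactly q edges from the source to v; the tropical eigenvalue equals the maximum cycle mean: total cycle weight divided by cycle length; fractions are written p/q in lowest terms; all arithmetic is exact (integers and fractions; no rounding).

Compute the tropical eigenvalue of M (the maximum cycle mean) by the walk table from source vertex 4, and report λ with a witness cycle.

q=0: [-∞, -∞, -∞, -∞, 0, -∞]
q=1: [-20, -12, -9, -16, 3, -15]
q=2: [-16, -9, -6, -13, 6, -3]
q=3: [-4, -6, 6, -7, 9, 0]
q=4: [-1, 6, 9, -2, 12, 12]
q=5: [11, 9, 21, 8, 17, 15]
q=6: [14, 21, 24, 13, 22, 27]
Optimal cycle mean attained by: cycle 2->5->2, total 6 + 9, length 2.
Answer: λ = 15/2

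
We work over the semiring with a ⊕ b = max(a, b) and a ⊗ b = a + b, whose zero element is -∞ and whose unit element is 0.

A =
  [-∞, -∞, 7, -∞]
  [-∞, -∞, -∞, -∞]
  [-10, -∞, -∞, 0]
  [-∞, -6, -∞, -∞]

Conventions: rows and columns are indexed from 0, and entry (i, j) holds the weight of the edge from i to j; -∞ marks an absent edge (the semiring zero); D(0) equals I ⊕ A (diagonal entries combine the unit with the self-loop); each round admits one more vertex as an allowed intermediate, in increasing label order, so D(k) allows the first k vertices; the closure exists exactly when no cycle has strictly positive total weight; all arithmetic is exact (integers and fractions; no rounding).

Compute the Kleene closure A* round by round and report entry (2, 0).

D(0):
  [0, -∞, 7, -∞]
  [-∞, 0, -∞, -∞]
  [-10, -∞, 0, 0]
  [-∞, -6, -∞, 0]
D(1):
  [0, -∞, 7, -∞]
  [-∞, 0, -∞, -∞]
  [-10, -∞, 0, 0]
  [-∞, -6, -∞, 0]
D(2):
  [0, -∞, 7, -∞]
  [-∞, 0, -∞, -∞]
  [-10, -∞, 0, 0]
  [-∞, -6, -∞, 0]
D(3):
  [0, -∞, 7, 7]
  [-∞, 0, -∞, -∞]
  [-10, -∞, 0, 0]
  [-∞, -6, -∞, 0]
D(4):
  [0, 1, 7, 7]
  [-∞, 0, -∞, -∞]
  [-10, -6, 0, 0]
  [-∞, -6, -∞, 0]
Answer: A*[2][0] = -10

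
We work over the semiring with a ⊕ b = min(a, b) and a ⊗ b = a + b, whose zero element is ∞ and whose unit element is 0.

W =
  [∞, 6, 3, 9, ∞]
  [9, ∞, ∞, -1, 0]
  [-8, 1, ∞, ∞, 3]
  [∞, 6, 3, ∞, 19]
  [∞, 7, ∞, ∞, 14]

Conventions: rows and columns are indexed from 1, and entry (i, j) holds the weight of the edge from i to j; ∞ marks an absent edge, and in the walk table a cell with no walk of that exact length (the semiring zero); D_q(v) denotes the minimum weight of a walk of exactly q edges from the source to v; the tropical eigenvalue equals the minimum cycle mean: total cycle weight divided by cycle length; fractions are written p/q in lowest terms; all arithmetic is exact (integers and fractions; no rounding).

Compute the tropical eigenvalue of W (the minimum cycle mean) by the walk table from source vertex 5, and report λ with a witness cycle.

q=0: [∞, ∞, ∞, ∞, 0]
q=1: [∞, 7, ∞, ∞, 14]
q=2: [16, 21, ∞, 6, 7]
q=3: [30, 12, 9, 20, 21]
q=4: [1, 10, 23, 11, 12]
q=5: [15, 7, 4, 9, 10]
Optimal cycle mean attained by: cycle 1->3->1, total 3 + (-8), length 2.
Answer: λ = -5/2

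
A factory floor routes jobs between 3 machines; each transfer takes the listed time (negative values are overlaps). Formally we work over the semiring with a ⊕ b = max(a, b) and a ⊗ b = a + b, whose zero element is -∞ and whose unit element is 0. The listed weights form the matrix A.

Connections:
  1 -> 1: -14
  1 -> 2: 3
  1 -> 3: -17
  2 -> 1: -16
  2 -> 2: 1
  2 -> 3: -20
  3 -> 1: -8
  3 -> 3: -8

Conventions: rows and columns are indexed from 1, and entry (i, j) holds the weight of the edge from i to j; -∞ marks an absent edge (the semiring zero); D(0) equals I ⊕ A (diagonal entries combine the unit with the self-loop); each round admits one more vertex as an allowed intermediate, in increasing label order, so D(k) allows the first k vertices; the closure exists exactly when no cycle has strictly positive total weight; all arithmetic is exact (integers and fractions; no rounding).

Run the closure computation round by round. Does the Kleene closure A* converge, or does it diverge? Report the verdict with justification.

Detection: at round 0, diagonal entry (2, 2) turns strictly positive.
Key observation: the cycle 2->2 has total weight 1, which is strictly positive.
Answer: DIVERGES — positive cycle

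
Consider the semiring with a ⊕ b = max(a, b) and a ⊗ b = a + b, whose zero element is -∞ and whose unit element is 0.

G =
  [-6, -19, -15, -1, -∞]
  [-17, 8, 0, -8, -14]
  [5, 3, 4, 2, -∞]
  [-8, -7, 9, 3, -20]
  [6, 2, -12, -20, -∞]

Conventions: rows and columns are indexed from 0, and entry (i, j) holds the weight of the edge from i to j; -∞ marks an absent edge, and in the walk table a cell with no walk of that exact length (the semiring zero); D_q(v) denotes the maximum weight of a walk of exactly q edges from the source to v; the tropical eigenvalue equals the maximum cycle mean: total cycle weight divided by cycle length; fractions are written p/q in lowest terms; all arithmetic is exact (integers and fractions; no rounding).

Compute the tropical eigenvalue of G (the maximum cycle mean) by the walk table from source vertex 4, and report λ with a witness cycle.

q=0: [-∞, -∞, -∞, -∞, 0]
q=1: [6, 2, -12, -20, -∞]
q=2: [0, 10, 2, 5, -12]
q=3: [7, 18, 14, 8, -4]
q=4: [19, 26, 18, 16, 4]
q=5: [23, 34, 26, 20, 12]
Optimal cycle mean attained by: cycle 1->1, total 8, length 1.
Answer: λ = 8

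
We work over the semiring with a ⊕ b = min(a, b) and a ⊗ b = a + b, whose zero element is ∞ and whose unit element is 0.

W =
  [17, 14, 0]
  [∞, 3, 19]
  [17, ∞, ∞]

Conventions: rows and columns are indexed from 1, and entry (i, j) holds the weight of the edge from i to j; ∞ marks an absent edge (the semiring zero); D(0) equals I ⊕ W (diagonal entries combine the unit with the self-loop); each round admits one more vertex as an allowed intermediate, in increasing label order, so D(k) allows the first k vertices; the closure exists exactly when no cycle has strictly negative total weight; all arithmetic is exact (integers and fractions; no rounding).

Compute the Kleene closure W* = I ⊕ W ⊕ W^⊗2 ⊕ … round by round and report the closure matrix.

D(0):
  [0, 14, 0]
  [∞, 0, 19]
  [17, ∞, 0]
D(1):
  [0, 14, 0]
  [∞, 0, 19]
  [17, 31, 0]
D(2):
  [0, 14, 0]
  [∞, 0, 19]
  [17, 31, 0]
D(3):
  [0, 14, 0]
  [36, 0, 19]
  [17, 31, 0]
Answer: W* = [[0, 14, 0], [36, 0, 19], [17, 31, 0]]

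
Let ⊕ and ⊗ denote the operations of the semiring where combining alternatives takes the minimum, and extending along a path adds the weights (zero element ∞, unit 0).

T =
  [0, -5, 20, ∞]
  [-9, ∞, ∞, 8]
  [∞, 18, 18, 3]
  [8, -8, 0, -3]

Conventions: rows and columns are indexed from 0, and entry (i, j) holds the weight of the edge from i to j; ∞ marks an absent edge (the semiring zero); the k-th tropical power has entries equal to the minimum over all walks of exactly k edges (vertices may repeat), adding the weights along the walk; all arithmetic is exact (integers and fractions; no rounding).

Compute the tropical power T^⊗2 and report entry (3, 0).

T^⊗2:
  [-14, -5, 20, 3]
  [-9, -14, 8, 5]
  [9, -5, 3, 0]
  [-17, -11, -3, -6]
Key observation: the optimum is the walk 3->1->0, with weight (-8) + (-9) = -17.
Optimal value attained by: walk 3->1->0.
Answer: (T^⊗2)[3][0] = -17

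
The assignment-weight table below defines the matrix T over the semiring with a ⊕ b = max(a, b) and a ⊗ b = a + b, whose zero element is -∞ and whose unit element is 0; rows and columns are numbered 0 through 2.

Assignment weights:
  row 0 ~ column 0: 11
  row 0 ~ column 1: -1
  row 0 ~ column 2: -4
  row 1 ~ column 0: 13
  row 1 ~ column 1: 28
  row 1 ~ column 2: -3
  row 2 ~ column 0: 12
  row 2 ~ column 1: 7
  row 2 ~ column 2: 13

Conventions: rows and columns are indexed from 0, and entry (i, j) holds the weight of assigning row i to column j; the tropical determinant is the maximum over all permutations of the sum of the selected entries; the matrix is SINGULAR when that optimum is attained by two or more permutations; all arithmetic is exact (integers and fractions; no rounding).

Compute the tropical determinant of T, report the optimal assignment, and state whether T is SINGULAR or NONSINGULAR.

σ = (0, 1, 2): 11 + 28 + 13 = 52
σ = (0, 2, 1): 11 + (-3) + 7 = 15
σ = (1, 0, 2): (-1) + 13 + 13 = 25
σ = (1, 2, 0): (-1) + (-3) + 12 = 8
σ = (2, 0, 1): (-4) + 13 + 7 = 16
σ = (2, 1, 0): (-4) + 28 + 12 = 36
Optimal value attained by: σ = (0, 1, 2).
Answer: det⊕(T) = 52; verdict: NONSINGULAR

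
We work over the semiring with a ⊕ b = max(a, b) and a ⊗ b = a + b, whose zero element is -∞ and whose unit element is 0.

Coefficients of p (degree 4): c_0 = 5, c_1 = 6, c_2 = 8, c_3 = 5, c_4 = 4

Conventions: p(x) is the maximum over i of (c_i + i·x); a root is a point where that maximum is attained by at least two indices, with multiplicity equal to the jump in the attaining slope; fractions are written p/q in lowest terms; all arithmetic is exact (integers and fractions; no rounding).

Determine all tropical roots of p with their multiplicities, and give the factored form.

hull edge (i=0, c=5) to (i=2, c=8): slope 3/2, span 2
hull edge (i=2, c=8) to (i=4, c=4): slope -2, span 2
Factored form: p(x) = 4 ⊗ (x ⊕ (-3/2)) ⊗ (x ⊕ (-3/2)) ⊗ (x ⊕ 2) ⊗ (x ⊕ 2)
Answer: roots = -3/2 (mult 2), 2 (mult 2)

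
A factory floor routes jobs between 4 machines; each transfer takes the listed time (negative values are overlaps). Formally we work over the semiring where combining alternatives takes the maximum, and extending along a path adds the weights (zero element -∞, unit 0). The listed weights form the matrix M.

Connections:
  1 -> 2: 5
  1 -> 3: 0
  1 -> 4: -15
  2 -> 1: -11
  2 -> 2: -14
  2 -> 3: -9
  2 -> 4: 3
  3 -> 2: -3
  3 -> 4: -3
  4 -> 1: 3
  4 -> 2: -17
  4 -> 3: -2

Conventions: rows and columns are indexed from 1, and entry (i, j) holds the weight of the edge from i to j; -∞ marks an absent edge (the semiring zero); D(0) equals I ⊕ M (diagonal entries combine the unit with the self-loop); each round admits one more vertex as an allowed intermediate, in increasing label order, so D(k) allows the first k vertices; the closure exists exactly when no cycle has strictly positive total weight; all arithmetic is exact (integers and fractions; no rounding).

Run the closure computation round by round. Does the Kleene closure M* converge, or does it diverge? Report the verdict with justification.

D(0):
  [0, 5, 0, -15]
  [-11, 0, -9, 3]
  [-∞, -3, 0, -3]
  [3, -17, -2, 0]
D(1):
  [0, 5, 0, -15]
  [-11, 0, -9, 3]
  [-∞, -3, 0, -3]
  [3, 8, 3, 0]
Detection: at round 2, diagonal entry (4, 4) turns strictly positive.
Key observation: the cycle 4->1->2->4 has total weight 3 + 5 + 3, which is strictly positive.
Answer: DIVERGES — positive cycle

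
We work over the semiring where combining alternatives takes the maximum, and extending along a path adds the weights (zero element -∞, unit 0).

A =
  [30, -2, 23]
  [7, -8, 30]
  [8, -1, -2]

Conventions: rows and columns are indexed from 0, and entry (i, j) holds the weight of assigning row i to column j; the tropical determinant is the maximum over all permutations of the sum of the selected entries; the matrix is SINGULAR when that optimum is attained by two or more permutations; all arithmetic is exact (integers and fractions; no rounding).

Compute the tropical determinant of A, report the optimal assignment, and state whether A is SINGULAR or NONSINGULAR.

σ = (0, 1, 2): 30 + (-8) + (-2) = 20
σ = (0, 2, 1): 30 + 30 + (-1) = 59
σ = (1, 0, 2): (-2) + 7 + (-2) = 3
σ = (1, 2, 0): (-2) + 30 + 8 = 36
σ = (2, 0, 1): 23 + 7 + (-1) = 29
σ = (2, 1, 0): 23 + (-8) + 8 = 23
Optimal value attained by: σ = (0, 2, 1).
Answer: det⊕(A) = 59; verdict: NONSINGULAR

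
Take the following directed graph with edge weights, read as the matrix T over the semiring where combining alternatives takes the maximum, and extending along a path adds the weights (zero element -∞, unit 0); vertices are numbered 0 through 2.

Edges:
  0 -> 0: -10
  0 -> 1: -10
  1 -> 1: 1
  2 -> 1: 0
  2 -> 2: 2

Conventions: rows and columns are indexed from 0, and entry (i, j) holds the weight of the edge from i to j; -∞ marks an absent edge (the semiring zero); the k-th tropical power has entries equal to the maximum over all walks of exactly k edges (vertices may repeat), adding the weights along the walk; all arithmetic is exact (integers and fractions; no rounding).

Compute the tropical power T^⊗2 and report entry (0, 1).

T^⊗2:
  [-20, -9, -∞]
  [-∞, 2, -∞]
  [-∞, 2, 4]
Key observation: the optimum is the walk 0->1->1, with weight (-10) + 1 = -9.
Optimal value attained by: walk 0->1->1.
Answer: (T^⊗2)[0][1] = -9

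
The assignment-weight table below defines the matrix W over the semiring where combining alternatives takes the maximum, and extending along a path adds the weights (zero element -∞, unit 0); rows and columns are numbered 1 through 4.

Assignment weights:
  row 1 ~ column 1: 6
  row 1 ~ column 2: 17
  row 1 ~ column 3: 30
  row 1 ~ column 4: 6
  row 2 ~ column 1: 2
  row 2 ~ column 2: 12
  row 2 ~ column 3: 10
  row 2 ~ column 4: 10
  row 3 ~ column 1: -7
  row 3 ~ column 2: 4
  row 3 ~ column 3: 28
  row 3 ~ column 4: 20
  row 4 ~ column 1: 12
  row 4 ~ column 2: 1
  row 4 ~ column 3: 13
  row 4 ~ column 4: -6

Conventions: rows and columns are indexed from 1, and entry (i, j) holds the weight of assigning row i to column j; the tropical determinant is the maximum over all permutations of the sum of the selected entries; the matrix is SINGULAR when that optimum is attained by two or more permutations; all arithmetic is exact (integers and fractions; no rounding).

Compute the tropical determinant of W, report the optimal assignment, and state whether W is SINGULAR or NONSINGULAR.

σ = (1, 2, 3, 4): 6 + 12 + 28 + (-6) = 40
σ = (1, 2, 4, 3): 6 + 12 + 20 + 13 = 51
σ = (1, 3, 2, 4): 6 + 10 + 4 + (-6) = 14
σ = (1, 3, 4, 2): 6 + 10 + 20 + 1 = 37
σ = (1, 4, 2, 3): 6 + 10 + 4 + 13 = 33
σ = (1, 4, 3, 2): 6 + 10 + 28 + 1 = 45
σ = (2, 1, 3, 4): 17 + 2 + 28 + (-6) = 41
σ = (2, 1, 4, 3): 17 + 2 + 20 + 13 = 52
σ = (2, 3, 1, 4): 17 + 10 + (-7) + (-6) = 14
σ = (2, 3, 4, 1): 17 + 10 + 20 + 12 = 59
σ = (2, 4, 1, 3): 17 + 10 + (-7) + 13 = 33
σ = (2, 4, 3, 1): 17 + 10 + 28 + 12 = 67
σ = (3, 1, 2, 4): 30 + 2 + 4 + (-6) = 30
σ = (3, 1, 4, 2): 30 + 2 + 20 + 1 = 53
σ = (3, 2, 1, 4): 30 + 12 + (-7) + (-6) = 29
σ = (3, 2, 4, 1): 30 + 12 + 20 + 12 = 74
σ = (3, 4, 1, 2): 30 + 10 + (-7) + 1 = 34
σ = (3, 4, 2, 1): 30 + 10 + 4 + 12 = 56
σ = (4, 1, 2, 3): 6 + 2 + 4 + 13 = 25
σ = (4, 1, 3, 2): 6 + 2 + 28 + 1 = 37
σ = (4, 2, 1, 3): 6 + 12 + (-7) + 13 = 24
σ = (4, 2, 3, 1): 6 + 12 + 28 + 12 = 58
σ = (4, 3, 1, 2): 6 + 10 + (-7) + 1 = 10
σ = (4, 3, 2, 1): 6 + 10 + 4 + 12 = 32
Optimal value attained by: σ = (3, 2, 4, 1).
Answer: det⊕(W) = 74; verdict: NONSINGULAR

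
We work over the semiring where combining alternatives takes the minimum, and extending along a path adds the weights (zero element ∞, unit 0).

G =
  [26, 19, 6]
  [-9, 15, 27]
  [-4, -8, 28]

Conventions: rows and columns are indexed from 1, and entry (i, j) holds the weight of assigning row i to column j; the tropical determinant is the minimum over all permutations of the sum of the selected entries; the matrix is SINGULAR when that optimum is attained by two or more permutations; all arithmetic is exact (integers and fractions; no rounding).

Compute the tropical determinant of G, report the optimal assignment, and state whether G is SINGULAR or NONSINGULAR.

σ = (1, 2, 3): 26 + 15 + 28 = 69
σ = (1, 3, 2): 26 + 27 + (-8) = 45
σ = (2, 1, 3): 19 + (-9) + 28 = 38
σ = (2, 3, 1): 19 + 27 + (-4) = 42
σ = (3, 1, 2): 6 + (-9) + (-8) = -11
σ = (3, 2, 1): 6 + 15 + (-4) = 17
Optimal value attained by: σ = (3, 1, 2).
Answer: det⊕(G) = -11; verdict: NONSINGULAR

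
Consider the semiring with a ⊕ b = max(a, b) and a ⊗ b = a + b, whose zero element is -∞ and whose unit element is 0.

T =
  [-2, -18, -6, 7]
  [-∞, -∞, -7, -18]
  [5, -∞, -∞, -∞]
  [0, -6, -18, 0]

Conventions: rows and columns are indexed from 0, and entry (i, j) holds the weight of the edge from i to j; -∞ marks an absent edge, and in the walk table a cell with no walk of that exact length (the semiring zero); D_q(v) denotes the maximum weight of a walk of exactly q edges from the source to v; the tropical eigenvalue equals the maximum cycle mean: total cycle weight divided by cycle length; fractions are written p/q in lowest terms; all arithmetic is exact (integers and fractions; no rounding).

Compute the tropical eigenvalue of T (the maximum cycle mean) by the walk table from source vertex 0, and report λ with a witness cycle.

q=0: [0, -∞, -∞, -∞]
q=1: [-2, -18, -6, 7]
q=2: [7, 1, -8, 7]
q=3: [7, 1, 1, 14]
q=4: [14, 8, 1, 14]
Optimal cycle mean attained by: cycle 0->3->0, total 7 + 0, length 2.
Answer: λ = 7/2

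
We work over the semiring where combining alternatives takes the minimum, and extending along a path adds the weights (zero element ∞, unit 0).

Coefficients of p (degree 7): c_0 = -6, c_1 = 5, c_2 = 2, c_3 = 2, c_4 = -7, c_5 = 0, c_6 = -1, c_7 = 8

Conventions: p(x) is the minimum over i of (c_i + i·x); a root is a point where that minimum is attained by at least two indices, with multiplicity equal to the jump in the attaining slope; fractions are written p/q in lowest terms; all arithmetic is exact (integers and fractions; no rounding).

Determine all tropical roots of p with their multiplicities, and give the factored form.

hull edge (i=0, c=-6) to (i=4, c=-7): slope -1/4, span 4
hull edge (i=4, c=-7) to (i=6, c=-1): slope 3, span 2
hull edge (i=6, c=-1) to (i=7, c=8): slope 9, span 1
Factored form: p(x) = 8 ⊗ (x ⊕ (-9)) ⊗ (x ⊕ (-3)) ⊗ (x ⊕ (-3)) ⊗ (x ⊕ 1/4) ⊗ (x ⊕ 1/4) ⊗ (x ⊕ 1/4) ⊗ (x ⊕ 1/4)
Answer: roots = -9 (mult 1), -3 (mult 2), 1/4 (mult 4)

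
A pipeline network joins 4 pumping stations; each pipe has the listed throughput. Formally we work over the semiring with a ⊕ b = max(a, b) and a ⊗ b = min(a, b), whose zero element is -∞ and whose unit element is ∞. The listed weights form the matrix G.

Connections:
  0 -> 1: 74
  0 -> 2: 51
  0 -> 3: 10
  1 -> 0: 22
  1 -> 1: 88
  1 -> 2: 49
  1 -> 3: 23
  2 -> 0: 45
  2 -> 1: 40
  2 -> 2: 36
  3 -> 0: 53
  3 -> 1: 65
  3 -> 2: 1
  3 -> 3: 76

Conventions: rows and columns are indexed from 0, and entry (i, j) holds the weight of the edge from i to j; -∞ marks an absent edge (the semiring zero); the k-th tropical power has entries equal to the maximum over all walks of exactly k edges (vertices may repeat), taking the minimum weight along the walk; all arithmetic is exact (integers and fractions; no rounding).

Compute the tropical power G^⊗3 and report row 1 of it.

G^⊗2:
  [45, 74, 49, 23]
  [45, 88, 49, 23]
  [36, 45, 45, 23]
  [53, 65, 51, 76]
G^⊗3:
  [45, 74, 49, 23]
  [45, 88, 49, 23]
  [45, 45, 45, 23]
  [53, 65, 51, 76]
Answer: row 1 of G^⊗3 = [45, 88, 49, 23]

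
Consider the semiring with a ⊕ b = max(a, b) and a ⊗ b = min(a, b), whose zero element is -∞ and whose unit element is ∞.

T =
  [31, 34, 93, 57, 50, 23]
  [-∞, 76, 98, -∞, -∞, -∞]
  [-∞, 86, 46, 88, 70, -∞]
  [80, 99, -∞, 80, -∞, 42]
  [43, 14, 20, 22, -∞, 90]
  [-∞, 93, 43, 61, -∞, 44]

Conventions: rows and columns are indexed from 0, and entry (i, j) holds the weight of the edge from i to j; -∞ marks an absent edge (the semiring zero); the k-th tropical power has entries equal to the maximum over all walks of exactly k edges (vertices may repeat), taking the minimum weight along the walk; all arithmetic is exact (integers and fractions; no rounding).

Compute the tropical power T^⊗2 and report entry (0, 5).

T^⊗2:
  [57, 86, 46, 88, 70, 50]
  [-∞, 86, 76, 88, 70, -∞]
  [80, 88, 86, 80, 46, 70]
  [80, 80, 98, 80, 50, 42]
  [31, 90, 43, 61, 43, 44]
  [61, 76, 93, 61, 43, 44]
Key observation: the optimum is the walk 0->4->5, with weight 50 min 90 = 50.
Optimal value attained by: walk 0->4->5.
Answer: (T^⊗2)[0][5] = 50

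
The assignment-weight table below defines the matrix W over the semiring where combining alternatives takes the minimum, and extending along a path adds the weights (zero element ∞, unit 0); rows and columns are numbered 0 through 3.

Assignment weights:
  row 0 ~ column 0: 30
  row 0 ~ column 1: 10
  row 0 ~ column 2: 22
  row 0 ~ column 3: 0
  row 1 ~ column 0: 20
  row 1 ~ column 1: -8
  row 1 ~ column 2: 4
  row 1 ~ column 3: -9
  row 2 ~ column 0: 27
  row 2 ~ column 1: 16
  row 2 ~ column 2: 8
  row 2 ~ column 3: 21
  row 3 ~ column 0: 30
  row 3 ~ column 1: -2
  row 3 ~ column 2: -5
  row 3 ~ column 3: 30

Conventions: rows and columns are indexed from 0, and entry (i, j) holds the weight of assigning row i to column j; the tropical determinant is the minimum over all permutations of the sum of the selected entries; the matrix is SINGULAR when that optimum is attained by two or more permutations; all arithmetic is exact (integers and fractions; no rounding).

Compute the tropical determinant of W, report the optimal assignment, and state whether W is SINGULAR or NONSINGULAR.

σ = (0, 1, 2, 3): 30 + (-8) + 8 + 30 = 60
σ = (0, 1, 3, 2): 30 + (-8) + 21 + (-5) = 38
σ = (0, 2, 1, 3): 30 + 4 + 16 + 30 = 80
σ = (0, 2, 3, 1): 30 + 4 + 21 + (-2) = 53
σ = (0, 3, 1, 2): 30 + (-9) + 16 + (-5) = 32
σ = (0, 3, 2, 1): 30 + (-9) + 8 + (-2) = 27
σ = (1, 0, 2, 3): 10 + 20 + 8 + 30 = 68
σ = (1, 0, 3, 2): 10 + 20 + 21 + (-5) = 46
σ = (1, 2, 0, 3): 10 + 4 + 27 + 30 = 71
σ = (1, 2, 3, 0): 10 + 4 + 21 + 30 = 65
σ = (1, 3, 0, 2): 10 + (-9) + 27 + (-5) = 23
σ = (1, 3, 2, 0): 10 + (-9) + 8 + 30 = 39
σ = (2, 0, 1, 3): 22 + 20 + 16 + 30 = 88
σ = (2, 0, 3, 1): 22 + 20 + 21 + (-2) = 61
σ = (2, 1, 0, 3): 22 + (-8) + 27 + 30 = 71
σ = (2, 1, 3, 0): 22 + (-8) + 21 + 30 = 65
σ = (2, 3, 0, 1): 22 + (-9) + 27 + (-2) = 38
σ = (2, 3, 1, 0): 22 + (-9) + 16 + 30 = 59
σ = (3, 0, 1, 2): 0 + 20 + 16 + (-5) = 31
σ = (3, 0, 2, 1): 0 + 20 + 8 + (-2) = 26
σ = (3, 1, 0, 2): 0 + (-8) + 27 + (-5) = 14
σ = (3, 1, 2, 0): 0 + (-8) + 8 + 30 = 30
σ = (3, 2, 0, 1): 0 + 4 + 27 + (-2) = 29
σ = (3, 2, 1, 0): 0 + 4 + 16 + 30 = 50
Optimal value attained by: σ = (3, 1, 0, 2).
Answer: det⊕(W) = 14; verdict: NONSINGULAR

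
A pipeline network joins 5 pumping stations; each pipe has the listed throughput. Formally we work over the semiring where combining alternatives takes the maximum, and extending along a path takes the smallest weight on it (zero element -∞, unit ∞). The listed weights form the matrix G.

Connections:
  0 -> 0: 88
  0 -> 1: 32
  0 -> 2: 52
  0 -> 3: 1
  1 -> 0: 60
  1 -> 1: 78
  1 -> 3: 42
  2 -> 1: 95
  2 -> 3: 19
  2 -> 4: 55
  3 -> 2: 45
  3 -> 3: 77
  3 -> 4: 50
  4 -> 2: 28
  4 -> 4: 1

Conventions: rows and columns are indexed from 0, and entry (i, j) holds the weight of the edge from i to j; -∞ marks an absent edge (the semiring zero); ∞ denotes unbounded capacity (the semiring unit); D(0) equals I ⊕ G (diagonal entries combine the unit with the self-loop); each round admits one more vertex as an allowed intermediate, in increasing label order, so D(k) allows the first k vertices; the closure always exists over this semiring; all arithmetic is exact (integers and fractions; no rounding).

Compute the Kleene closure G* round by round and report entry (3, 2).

D(0):
  [∞, 32, 52, 1, -∞]
  [60, ∞, -∞, 42, -∞]
  [-∞, 95, ∞, 19, 55]
  [-∞, -∞, 45, ∞, 50]
  [-∞, -∞, 28, -∞, ∞]
D(1):
  [∞, 32, 52, 1, -∞]
  [60, ∞, 52, 42, -∞]
  [-∞, 95, ∞, 19, 55]
  [-∞, -∞, 45, ∞, 50]
  [-∞, -∞, 28, -∞, ∞]
D(2):
  [∞, 32, 52, 32, -∞]
  [60, ∞, 52, 42, -∞]
  [60, 95, ∞, 42, 55]
  [-∞, -∞, 45, ∞, 50]
  [-∞, -∞, 28, -∞, ∞]
D(3):
  [∞, 52, 52, 42, 52]
  [60, ∞, 52, 42, 52]
  [60, 95, ∞, 42, 55]
  [45, 45, 45, ∞, 50]
  [28, 28, 28, 28, ∞]
D(4):
  [∞, 52, 52, 42, 52]
  [60, ∞, 52, 42, 52]
  [60, 95, ∞, 42, 55]
  [45, 45, 45, ∞, 50]
  [28, 28, 28, 28, ∞]
D(5):
  [∞, 52, 52, 42, 52]
  [60, ∞, 52, 42, 52]
  [60, 95, ∞, 42, 55]
  [45, 45, 45, ∞, 50]
  [28, 28, 28, 28, ∞]
Answer: G*[3][2] = 45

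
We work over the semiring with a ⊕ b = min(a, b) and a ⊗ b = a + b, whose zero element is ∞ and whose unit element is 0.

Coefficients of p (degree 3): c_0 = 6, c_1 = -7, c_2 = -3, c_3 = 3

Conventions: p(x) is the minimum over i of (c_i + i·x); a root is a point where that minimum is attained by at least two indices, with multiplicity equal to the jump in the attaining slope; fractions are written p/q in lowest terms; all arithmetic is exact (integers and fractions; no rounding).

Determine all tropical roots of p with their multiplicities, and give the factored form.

hull edge (i=0, c=6) to (i=1, c=-7): slope -13, span 1
hull edge (i=1, c=-7) to (i=2, c=-3): slope 4, span 1
hull edge (i=2, c=-3) to (i=3, c=3): slope 6, span 1
Factored form: p(x) = 3 ⊗ (x ⊕ (-6)) ⊗ (x ⊕ (-4)) ⊗ (x ⊕ 13)
Answer: roots = -6 (mult 1), -4 (mult 1), 13 (mult 1)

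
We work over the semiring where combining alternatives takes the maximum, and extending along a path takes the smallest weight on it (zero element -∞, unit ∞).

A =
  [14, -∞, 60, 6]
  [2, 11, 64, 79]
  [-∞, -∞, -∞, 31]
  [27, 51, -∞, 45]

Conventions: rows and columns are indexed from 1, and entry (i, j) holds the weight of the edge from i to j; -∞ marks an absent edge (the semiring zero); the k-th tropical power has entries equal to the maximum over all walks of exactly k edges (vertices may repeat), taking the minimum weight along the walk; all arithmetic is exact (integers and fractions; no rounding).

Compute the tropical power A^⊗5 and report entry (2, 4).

A^⊗2:
  [14, 6, 14, 31]
  [27, 51, 11, 45]
  [27, 31, -∞, 31]
  [27, 45, 51, 51]
A^⊗3:
  [27, 31, 14, 31]
  [27, 45, 51, 51]
  [27, 31, 31, 31]
  [27, 51, 45, 45]
A^⊗4:
  [27, 31, 31, 31]
  [27, 51, 45, 45]
  [27, 31, 31, 31]
  [27, 45, 51, 51]
A^⊗5:
  [27, 31, 31, 31]
  [27, 45, 51, 51]
  [27, 31, 31, 31]
  [27, 51, 45, 45]
Key observation: the optimum is the walk 2->4->2->4->2->4, with weight 79 min 51 min 79 min 51 min 79 = 51.
Optimal value attained by: walk 2->4->2->4->2->4.
Answer: (A^⊗5)[2][4] = 51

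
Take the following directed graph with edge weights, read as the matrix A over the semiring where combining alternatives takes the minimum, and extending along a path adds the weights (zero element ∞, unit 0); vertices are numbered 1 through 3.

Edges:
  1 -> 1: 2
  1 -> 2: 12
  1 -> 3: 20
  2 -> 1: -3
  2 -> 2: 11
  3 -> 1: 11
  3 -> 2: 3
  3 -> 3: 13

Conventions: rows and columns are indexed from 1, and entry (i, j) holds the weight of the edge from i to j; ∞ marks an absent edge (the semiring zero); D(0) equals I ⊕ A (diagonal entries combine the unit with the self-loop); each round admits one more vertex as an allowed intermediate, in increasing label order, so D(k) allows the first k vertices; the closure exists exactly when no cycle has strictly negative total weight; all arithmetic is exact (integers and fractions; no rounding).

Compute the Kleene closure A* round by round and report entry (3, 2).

D(0):
  [0, 12, 20]
  [-3, 0, ∞]
  [11, 3, 0]
D(1):
  [0, 12, 20]
  [-3, 0, 17]
  [11, 3, 0]
D(2):
  [0, 12, 20]
  [-3, 0, 17]
  [0, 3, 0]
D(3):
  [0, 12, 20]
  [-3, 0, 17]
  [0, 3, 0]
Answer: A*[3][2] = 3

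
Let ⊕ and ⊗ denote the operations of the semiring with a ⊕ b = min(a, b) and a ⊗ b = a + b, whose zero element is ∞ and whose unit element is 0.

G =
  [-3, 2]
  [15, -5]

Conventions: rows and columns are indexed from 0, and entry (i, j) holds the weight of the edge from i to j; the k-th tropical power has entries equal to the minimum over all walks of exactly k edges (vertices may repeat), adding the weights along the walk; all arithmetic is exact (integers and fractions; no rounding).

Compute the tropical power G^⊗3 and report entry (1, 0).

G^⊗2:
  [-6, -3]
  [10, -10]
G^⊗3:
  [-9, -8]
  [5, -15]
Key observation: the optimum is the walk 1->1->1->0, with weight (-5) + (-5) + 15 = 5.
Optimal value attained by: walk 1->1->1->0.
Answer: (G^⊗3)[1][0] = 5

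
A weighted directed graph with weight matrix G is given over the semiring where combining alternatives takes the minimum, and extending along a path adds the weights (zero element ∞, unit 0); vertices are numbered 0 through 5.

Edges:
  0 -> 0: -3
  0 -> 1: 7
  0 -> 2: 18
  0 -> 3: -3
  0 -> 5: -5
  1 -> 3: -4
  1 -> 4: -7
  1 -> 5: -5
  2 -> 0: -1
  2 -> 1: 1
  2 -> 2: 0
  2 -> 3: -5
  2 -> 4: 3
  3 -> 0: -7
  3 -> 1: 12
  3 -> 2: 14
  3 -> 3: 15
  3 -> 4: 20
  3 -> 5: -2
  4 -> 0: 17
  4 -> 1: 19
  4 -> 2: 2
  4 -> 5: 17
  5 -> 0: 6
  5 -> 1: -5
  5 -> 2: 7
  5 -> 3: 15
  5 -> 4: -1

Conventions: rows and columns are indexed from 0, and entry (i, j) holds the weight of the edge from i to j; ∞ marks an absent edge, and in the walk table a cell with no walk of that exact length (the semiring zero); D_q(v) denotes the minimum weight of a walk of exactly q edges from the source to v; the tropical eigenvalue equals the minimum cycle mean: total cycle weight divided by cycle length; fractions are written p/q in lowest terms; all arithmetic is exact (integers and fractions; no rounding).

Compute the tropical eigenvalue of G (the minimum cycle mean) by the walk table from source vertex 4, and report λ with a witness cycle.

q=0: [∞, ∞, ∞, ∞, 0, ∞]
q=1: [17, 19, 2, ∞, ∞, 17]
q=2: [1, 3, 2, -3, 5, 12]
q=3: [-10, 3, 2, -3, -4, -5]
q=4: [-13, -10, -2, -13, -6, -15]
q=5: [-20, -20, -8, -16, -17, -18]
q=6: [-23, -23, -15, -24, -27, -25]
Optimal cycle mean attained by: cycle 0->5->1->3->0, total (-5) + (-5) + (-4) + (-7), length 4.
Answer: λ = -21/4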